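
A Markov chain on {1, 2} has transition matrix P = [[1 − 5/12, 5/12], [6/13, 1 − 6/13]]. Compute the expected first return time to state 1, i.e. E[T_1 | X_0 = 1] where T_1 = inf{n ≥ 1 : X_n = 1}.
E[T_1 | X_0 = 1] = 1/π_1 = 137/72

For an irreducible recurrent Markov chain with stationary distribution π, E[T_i | X_0 = i] = 1/π_i (Kac's formula). Here π_1 = (6/13)/(5/12 + 6/13) = (6/13)/(137/156) = 72/137, so E[T_1 | X_0 = 1] = 1/π_1 = (5/12 + 6/13)/(6/13) = (137/156)/(6/13) = 137/72.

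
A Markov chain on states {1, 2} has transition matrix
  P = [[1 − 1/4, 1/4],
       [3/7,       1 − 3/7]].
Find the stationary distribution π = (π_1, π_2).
π_1 = 12/19, π_2 = 7/19

Solve πP = π with π_1 + π_2 = 1. From πP = π: π_1 · (1 − 1/4) + π_2 · 3/7 = π_1 ⇒ π_2 · 3/7 = π_1 · 1/4 ⇒ π_2/π_1 = (1/4)/(3/7) = 7/12. Together with π_1 + π_2 = 1:
  π_1 = (3/7)/(1/4 + 3/7) = (3/7)/(19/28) = 12/19,
  π_2 = (1/4)/(1/4 + 3/7) = (1/4)/(19/28) = 7/19.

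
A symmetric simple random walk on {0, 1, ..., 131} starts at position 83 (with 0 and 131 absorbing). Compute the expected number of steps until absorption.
E[τ | X_0 = 83] = 3984

Let v_k = E[τ | X_0 = k]. Boundary: v_0 = v_131 = 0. Recurrence: v_k = 1 + (v_{k-1} + v_{k+1})/2 for 1 ≤ k ≤ 130. The particular solution to v_k − (v_{k-1} + v_{k+1})/2 = 1 is v_k = −k^2. Adding homogeneous solution A + B k and matching boundaries gives v_k = k (131 − k). Substituting k = 83: v_83 = 83 · 48 = 3984.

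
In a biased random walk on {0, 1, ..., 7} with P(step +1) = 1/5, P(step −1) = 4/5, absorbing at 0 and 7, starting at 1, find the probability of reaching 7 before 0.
P(hit 7 before 0) = (1 − (4)^1) / (1 − (4)^7) = 1/5461

Let u_k denote P(reach 7 before 0 | start at k). Boundary: u_0 = 0, u_7 = 1. Recurrence: u_k = 1/5·u_{k+1} + 4/5·u_{k-1} for 1 ≤ k ≤ 6. Try u_k = A + B·r^k with r = q/p = (4/5)/(1/5) = 4. Substitution satisfies the recurrence; boundary conditions give:
  u_k = (1 − r^k) / (1 − r^N) = (1 − (4)^1) / (1 − (4)^7) = 1/5461.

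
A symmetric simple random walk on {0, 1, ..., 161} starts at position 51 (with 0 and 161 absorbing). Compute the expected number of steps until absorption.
E[τ | X_0 = 51] = 5610

Let v_k = E[τ | X_0 = k]. Boundary: v_0 = v_161 = 0. Recurrence: v_k = 1 + (v_{k-1} + v_{k+1})/2 for 1 ≤ k ≤ 160. The particular solution to v_k − (v_{k-1} + v_{k+1})/2 = 1 is v_k = −k^2. Adding homogeneous solution A + B k and matching boundaries gives v_k = k (161 − k). Substituting k = 51: v_51 = 51 · 110 = 5610.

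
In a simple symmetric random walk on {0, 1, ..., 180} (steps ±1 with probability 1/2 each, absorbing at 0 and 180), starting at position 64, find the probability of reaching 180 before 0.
P(hit 180 before 0) = 64/180 = 16/45

Let u_k = P(hit 180 before 0 | start at k). Then u_0 = 0, u_180 = 1, and u_k = u_{k-1}/2 + u_{k+1}/2 for 1 ≤ k ≤ 179. This harmonic recurrence is solved by u_k = k/180, giving u_64 = 64/180 = 16/45.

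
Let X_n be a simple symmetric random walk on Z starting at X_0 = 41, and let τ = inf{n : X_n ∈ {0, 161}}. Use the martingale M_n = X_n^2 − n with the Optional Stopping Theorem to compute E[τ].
E[τ] = 4920

M_n = X_n^2 − n is a martingale (since E[X_{n+1}^2 | F_n] = X_n^2 + 1). By OST (τ has finite mean in a bounded region), E[M_τ] = E[M_0] = X_0^2 − 0 = 41^2 = 1681. Also E[M_τ] = E[X_τ^2] − E[τ]. The walk exits at 0 or 161, with P(hit 161 first) = 41/161, so E[X_τ^2] = 161^2 · 41/161 + 0 = 6601. Thus E[τ] = E[X_τ^2] − E[M_τ] = 6601 − 1681 = 4920 = 41(161 − 41) = 4920.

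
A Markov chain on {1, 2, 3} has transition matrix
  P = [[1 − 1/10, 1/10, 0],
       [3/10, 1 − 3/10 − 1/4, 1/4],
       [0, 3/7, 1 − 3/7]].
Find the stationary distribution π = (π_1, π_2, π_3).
π = (36/55, 12/55, 7/55)

This is a birth-death chain on three states, which satisfies detailed balance: π_1 · P_{12} = π_2 · P_{21} and π_2 · P_{23} = π_3 · P_{32}.
From π_1 · 1/10 = π_2 · 3/10: π_2/π_1 = (1/10)/(3/10) = 1/3.
From π_2 · 1/4 = π_3 · 3/7: π_3/π_2 = (1/4)/(3/7) = 7/12.
Take π_1 proportional to 1; then unnormalized π = (1, 1/3, 7/36). Normalize by dividing by the sum 55/36:
  π = (36/55, 12/55, 7/55).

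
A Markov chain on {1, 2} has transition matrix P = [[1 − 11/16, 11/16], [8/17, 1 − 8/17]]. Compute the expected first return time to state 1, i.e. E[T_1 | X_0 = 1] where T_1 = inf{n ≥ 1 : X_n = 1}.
E[T_1 | X_0 = 1] = 1/π_1 = 315/128

For an irreducible recurrent Markov chain with stationary distribution π, E[T_i | X_0 = i] = 1/π_i (Kac's formula). Here π_1 = (8/17)/(11/16 + 8/17) = (8/17)/(315/272) = 128/315, so E[T_1 | X_0 = 1] = 1/π_1 = (11/16 + 8/17)/(8/17) = (315/272)/(8/17) = 315/128.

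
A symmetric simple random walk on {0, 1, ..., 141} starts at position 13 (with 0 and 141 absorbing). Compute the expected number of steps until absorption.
E[τ | X_0 = 13] = 1664

Let v_k = E[τ | X_0 = k]. Boundary: v_0 = v_141 = 0. Recurrence: v_k = 1 + (v_{k-1} + v_{k+1})/2 for 1 ≤ k ≤ 140. The particular solution to v_k − (v_{k-1} + v_{k+1})/2 = 1 is v_k = −k^2. Adding homogeneous solution A + B k and matching boundaries gives v_k = k (141 − k). Substituting k = 13: v_13 = 13 · 128 = 1664.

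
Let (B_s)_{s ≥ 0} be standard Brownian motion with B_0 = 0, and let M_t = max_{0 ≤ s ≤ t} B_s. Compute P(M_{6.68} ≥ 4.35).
P(M_{6.68} ≥ 4.35) = 2·P(B_{6.68} ≥ 4.35) = 2(1 − Φ(4.35/√6.68)) ≈ 0.0924

By the reflection principle for Brownian motion, P(M_t ≥ a) = 2 · P(B_t ≥ a) for a ≥ 0. Since B_t ~ N(0, t), P(B_t ≥ 4.35) = 1 − Φ(4.35/√t) = 1 − Φ(4.35/√6.68) = 1 − Φ(1.6831). So
  P(M_{6.68} ≥ 4.35) = 2(1 − Φ(1.6831)) ≈ 0.0924.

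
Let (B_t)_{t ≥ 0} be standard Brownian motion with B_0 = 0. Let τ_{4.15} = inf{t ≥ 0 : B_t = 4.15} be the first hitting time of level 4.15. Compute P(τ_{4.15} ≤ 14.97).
P(τ_{4.15} ≤ 14.97) = 2(1 − Φ(4.15/√14.97)) = 2(1 − Φ(1.0726)) ≈ 0.2835

By the reflection principle for standard BM, P(τ_b ≤ t) = 2 · P(B_t ≥ b). Since B_t ~ N(0, t), P(B_t ≥ 4.15) = 1 − Φ(4.15/√t) = 1 − Φ(4.15/√14.97) = 1 − Φ(1.0726) ≈ 0.14173. Doubling: P(τ_{4.15} ≤ 14.97) ≈ 2 · 0.14173 = 0.28346 ≈ 0.2835.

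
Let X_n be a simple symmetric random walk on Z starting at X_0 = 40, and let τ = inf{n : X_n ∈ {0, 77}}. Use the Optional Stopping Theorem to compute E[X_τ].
E[X_τ] = 40

X_n is a martingale and τ is a bounded-mean stopping time (indeed τ is finite a.s. with bounded expectation since the walk is in a bounded region). By the OST, E[X_τ] = E[X_0] = 40. Equivalently: E[X_τ] = 77 · P(hit 77 first) + 0 · P(hit 0 first) = 77 · (40/77) = 40.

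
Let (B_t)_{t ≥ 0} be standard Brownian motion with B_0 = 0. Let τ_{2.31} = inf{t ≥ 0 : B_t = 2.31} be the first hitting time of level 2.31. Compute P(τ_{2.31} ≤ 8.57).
P(τ_{2.31} ≤ 8.57) = 2(1 − Φ(2.31/√8.57)) = 2(1 − Φ(0.7891)) ≈ 0.4301

By the reflection principle for standard BM, P(τ_b ≤ t) = 2 · P(B_t ≥ b). Since B_t ~ N(0, t), P(B_t ≥ 2.31) = 1 − Φ(2.31/√t) = 1 − Φ(2.31/√8.57) = 1 − Φ(0.7891) ≈ 0.21503. Doubling: P(τ_{2.31} ≤ 8.57) ≈ 2 · 0.21503 = 0.43006 ≈ 0.4301.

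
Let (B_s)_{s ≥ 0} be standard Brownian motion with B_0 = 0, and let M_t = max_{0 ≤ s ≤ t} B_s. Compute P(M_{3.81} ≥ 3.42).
P(M_{3.81} ≥ 3.42) = 2·P(B_{3.81} ≥ 3.42) = 2(1 − Φ(3.42/√3.81)) ≈ 0.0798

By the reflection principle for Brownian motion, P(M_t ≥ a) = 2 · P(B_t ≥ a) for a ≥ 0. Since B_t ~ N(0, t), P(B_t ≥ 3.42) = 1 − Φ(3.42/√t) = 1 − Φ(3.42/√3.81) = 1 − Φ(1.7521). So
  P(M_{3.81} ≥ 3.42) = 2(1 − Φ(1.7521)) ≈ 0.0798.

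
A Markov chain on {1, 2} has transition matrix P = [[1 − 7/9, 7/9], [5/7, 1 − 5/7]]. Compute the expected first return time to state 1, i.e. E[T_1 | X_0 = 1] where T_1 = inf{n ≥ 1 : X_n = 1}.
E[T_1 | X_0 = 1] = 1/π_1 = 94/45

For an irreducible recurrent Markov chain with stationary distribution π, E[T_i | X_0 = i] = 1/π_i (Kac's formula). Here π_1 = (5/7)/(7/9 + 5/7) = (5/7)/(94/63) = 45/94, so E[T_1 | X_0 = 1] = 1/π_1 = (7/9 + 5/7)/(5/7) = (94/63)/(5/7) = 94/45.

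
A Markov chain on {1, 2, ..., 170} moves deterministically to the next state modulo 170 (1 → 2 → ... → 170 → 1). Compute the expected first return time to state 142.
E[T_142 | X_0 = 142] = 170

The chain cycles deterministically, so starting at state 142 it returns in exactly 170 steps. Equivalently, the stationary distribution is uniform π_j = 1/170 for every state j, so by Kac's formula E[T_142] = 1/π_142 = 170.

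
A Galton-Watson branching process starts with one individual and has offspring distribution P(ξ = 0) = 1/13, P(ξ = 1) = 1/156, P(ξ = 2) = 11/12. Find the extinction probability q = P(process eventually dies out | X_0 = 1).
q = 12/143

The pgf is f(s) = 1/13 + 1/156·s + 11/12·s². The extinction probability q is the smallest fixed point of f in [0, 1]. Setting s = f(s):
  11/12·s² + (1/156 − 1)·s + 1/13 = 0
  11/12·s² − (1/13 + 11/12)·s + 1/13 = 0
which factors as (s − 1)·(11/12·s − 1/13) = 0, giving roots s = 1 and s = (1/13)/(11/12) = 12/143.
Mean offspring μ = 1/156 + 2·11/12 = 287/156 > 1 (supercritical), so q < 1. The extinction probability is the smaller root: q = (1/13)/(11/12) = 12/143.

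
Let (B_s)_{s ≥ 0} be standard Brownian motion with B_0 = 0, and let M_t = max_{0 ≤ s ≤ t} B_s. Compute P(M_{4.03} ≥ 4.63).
P(M_{4.03} ≥ 4.63) = 2·P(B_{4.03} ≥ 4.63) = 2(1 − Φ(4.63/√4.03)) ≈ 0.0211

By the reflection principle for Brownian motion, P(M_t ≥ a) = 2 · P(B_t ≥ a) for a ≥ 0. Since B_t ~ N(0, t), P(B_t ≥ 4.63) = 1 − Φ(4.63/√t) = 1 − Φ(4.63/√4.03) = 1 − Φ(2.3064). So
  P(M_{4.03} ≥ 4.63) = 2(1 − Φ(2.3064)) ≈ 0.0211.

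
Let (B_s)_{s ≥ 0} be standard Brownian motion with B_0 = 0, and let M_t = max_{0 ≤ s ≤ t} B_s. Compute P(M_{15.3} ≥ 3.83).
P(M_{15.3} ≥ 3.83) = 2·P(B_{15.3} ≥ 3.83) = 2(1 − Φ(3.83/√15.3)) ≈ 0.3275

By the reflection principle for Brownian motion, P(M_t ≥ a) = 2 · P(B_t ≥ a) for a ≥ 0. Since B_t ~ N(0, t), P(B_t ≥ 3.83) = 1 − Φ(3.83/√t) = 1 − Φ(3.83/√15.3) = 1 − Φ(0.9792). So
  P(M_{15.3} ≥ 3.83) = 2(1 − Φ(0.9792)) ≈ 0.3275.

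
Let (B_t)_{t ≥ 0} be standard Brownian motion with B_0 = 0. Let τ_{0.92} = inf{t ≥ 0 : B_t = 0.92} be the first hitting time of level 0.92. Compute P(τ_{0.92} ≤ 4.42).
P(τ_{0.92} ≤ 4.42) = 2(1 − Φ(0.92/√4.42)) = 2(1 − Φ(0.4376)) ≈ 0.6617

By the reflection principle for standard BM, P(τ_b ≤ t) = 2 · P(B_t ≥ b). Since B_t ~ N(0, t), P(B_t ≥ 0.92) = 1 − Φ(0.92/√t) = 1 − Φ(0.92/√4.42) = 1 − Φ(0.4376) ≈ 0.33084. Doubling: P(τ_{0.92} ≤ 4.42) ≈ 2 · 0.33084 = 0.66168 ≈ 0.6617.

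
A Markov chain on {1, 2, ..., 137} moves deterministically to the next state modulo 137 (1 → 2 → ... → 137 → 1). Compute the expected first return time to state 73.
E[T_73 | X_0 = 73] = 137

The chain cycles deterministically, so starting at state 73 it returns in exactly 137 steps. Equivalently, the stationary distribution is uniform π_j = 1/137 for every state j, so by Kac's formula E[T_73] = 1/π_73 = 137.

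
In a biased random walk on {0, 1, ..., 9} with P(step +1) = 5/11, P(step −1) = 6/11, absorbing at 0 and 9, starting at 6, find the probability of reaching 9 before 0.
P(hit 9 before 0) = (1 − (6/5)^6) / (1 − (6/5)^9) = 42625/89281

Let u_k denote P(reach 9 before 0 | start at k). Boundary: u_0 = 0, u_9 = 1. Recurrence: u_k = 5/11·u_{k+1} + 6/11·u_{k-1} for 1 ≤ k ≤ 8. Try u_k = A + B·r^k with r = q/p = (6/11)/(5/11) = 6/5. Substitution satisfies the recurrence; boundary conditions give:
  u_k = (1 − r^k) / (1 − r^N) = (1 − (6/5)^6) / (1 − (6/5)^9) = 42625/89281.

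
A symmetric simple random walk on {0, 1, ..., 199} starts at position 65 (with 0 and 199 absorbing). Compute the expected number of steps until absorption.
E[τ | X_0 = 65] = 8710

Let v_k = E[τ | X_0 = k]. Boundary: v_0 = v_199 = 0. Recurrence: v_k = 1 + (v_{k-1} + v_{k+1})/2 for 1 ≤ k ≤ 198. The particular solution to v_k − (v_{k-1} + v_{k+1})/2 = 1 is v_k = −k^2. Adding homogeneous solution A + B k and matching boundaries gives v_k = k (199 − k). Substituting k = 65: v_65 = 65 · 134 = 8710.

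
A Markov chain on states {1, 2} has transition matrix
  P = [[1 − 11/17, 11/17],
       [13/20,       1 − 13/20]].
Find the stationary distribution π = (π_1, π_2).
π_1 = 221/441, π_2 = 220/441

Solve πP = π with π_1 + π_2 = 1. From πP = π: π_1 · (1 − 11/17) + π_2 · 13/20 = π_1 ⇒ π_2 · 13/20 = π_1 · 11/17 ⇒ π_2/π_1 = (11/17)/(13/20) = 220/221. Together with π_1 + π_2 = 1:
  π_1 = (13/20)/(11/17 + 13/20) = (13/20)/(441/340) = 221/441,
  π_2 = (11/17)/(11/17 + 13/20) = (11/17)/(441/340) = 220/441.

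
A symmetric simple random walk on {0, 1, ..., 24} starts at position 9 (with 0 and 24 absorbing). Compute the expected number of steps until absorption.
E[τ | X_0 = 9] = 135

Let v_k = E[τ | X_0 = k]. Boundary: v_0 = v_24 = 0. Recurrence: v_k = 1 + (v_{k-1} + v_{k+1})/2 for 1 ≤ k ≤ 23. The particular solution to v_k − (v_{k-1} + v_{k+1})/2 = 1 is v_k = −k^2. Adding homogeneous solution A + B k and matching boundaries gives v_k = k (24 − k). Substituting k = 9: v_9 = 9 · 15 = 135.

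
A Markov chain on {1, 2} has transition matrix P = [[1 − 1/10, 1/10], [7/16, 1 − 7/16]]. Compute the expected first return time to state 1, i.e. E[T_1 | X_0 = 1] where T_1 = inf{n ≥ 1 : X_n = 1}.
E[T_1 | X_0 = 1] = 1/π_1 = 43/35

For an irreducible recurrent Markov chain with stationary distribution π, E[T_i | X_0 = i] = 1/π_i (Kac's formula). Here π_1 = (7/16)/(1/10 + 7/16) = (7/16)/(43/80) = 35/43, so E[T_1 | X_0 = 1] = 1/π_1 = (1/10 + 7/16)/(7/16) = (43/80)/(7/16) = 43/35.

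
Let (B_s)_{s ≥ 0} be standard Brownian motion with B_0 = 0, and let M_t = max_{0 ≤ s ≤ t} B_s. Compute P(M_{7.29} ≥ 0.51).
P(M_{7.29} ≥ 0.51) = 2·P(B_{7.29} ≥ 0.51) = 2(1 − Φ(0.51/√7.29)) ≈ 0.8502

By the reflection principle for Brownian motion, P(M_t ≥ a) = 2 · P(B_t ≥ a) for a ≥ 0. Since B_t ~ N(0, t), P(B_t ≥ 0.51) = 1 − Φ(0.51/√t) = 1 − Φ(0.51/√7.29) = 1 − Φ(0.1889). So
  P(M_{7.29} ≥ 0.51) = 2(1 − Φ(0.1889)) ≈ 0.8502.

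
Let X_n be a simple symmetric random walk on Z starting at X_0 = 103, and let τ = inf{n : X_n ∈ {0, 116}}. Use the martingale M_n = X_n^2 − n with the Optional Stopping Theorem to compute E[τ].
E[τ] = 1339

M_n = X_n^2 − n is a martingale (since E[X_{n+1}^2 | F_n] = X_n^2 + 1). By OST (τ has finite mean in a bounded region), E[M_τ] = E[M_0] = X_0^2 − 0 = 103^2 = 10609. Also E[M_τ] = E[X_τ^2] − E[τ]. The walk exits at 0 or 116, with P(hit 116 first) = 103/116, so E[X_τ^2] = 116^2 · 103/116 + 0 = 11948. Thus E[τ] = E[X_τ^2] − E[M_τ] = 11948 − 10609 = 1339 = 103(116 − 103) = 1339.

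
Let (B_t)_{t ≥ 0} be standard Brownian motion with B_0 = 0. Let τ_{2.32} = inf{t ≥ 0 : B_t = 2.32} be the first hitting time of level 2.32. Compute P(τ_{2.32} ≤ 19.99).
P(τ_{2.32} ≤ 19.99) = 2(1 − Φ(2.32/√19.99)) = 2(1 − Φ(0.5189)) ≈ 0.6038

By the reflection principle for standard BM, P(τ_b ≤ t) = 2 · P(B_t ≥ b). Since B_t ~ N(0, t), P(B_t ≥ 2.32) = 1 − Φ(2.32/√t) = 1 − Φ(2.32/√19.99) = 1 − Φ(0.5189) ≈ 0.30192. Doubling: P(τ_{2.32} ≤ 19.99) ≈ 2 · 0.30192 = 0.60384 ≈ 0.6038.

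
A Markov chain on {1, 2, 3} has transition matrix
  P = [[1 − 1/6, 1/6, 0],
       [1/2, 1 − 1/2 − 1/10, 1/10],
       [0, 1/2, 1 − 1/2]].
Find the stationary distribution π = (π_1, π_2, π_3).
π = (5/7, 5/21, 1/21)

This is a birth-death chain on three states, which satisfies detailed balance: π_1 · P_{12} = π_2 · P_{21} and π_2 · P_{23} = π_3 · P_{32}.
From π_1 · 1/6 = π_2 · 1/2: π_2/π_1 = (1/6)/(1/2) = 1/3.
From π_2 · 1/10 = π_3 · 1/2: π_3/π_2 = (1/10)/(1/2) = 1/5.
Take π_1 proportional to 1; then unnormalized π = (1, 1/3, 1/15). Normalize by dividing by the sum 7/5:
  π = (5/7, 5/21, 1/21).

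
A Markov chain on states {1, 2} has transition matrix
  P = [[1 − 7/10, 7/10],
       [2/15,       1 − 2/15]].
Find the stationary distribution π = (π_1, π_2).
π_1 = 4/25, π_2 = 21/25

Solve πP = π with π_1 + π_2 = 1. From πP = π: π_1 · (1 − 7/10) + π_2 · 2/15 = π_1 ⇒ π_2 · 2/15 = π_1 · 7/10 ⇒ π_2/π_1 = (7/10)/(2/15) = 21/4. Together with π_1 + π_2 = 1:
  π_1 = (2/15)/(7/10 + 2/15) = (2/15)/(5/6) = 4/25,
  π_2 = (7/10)/(7/10 + 2/15) = (7/10)/(5/6) = 21/25.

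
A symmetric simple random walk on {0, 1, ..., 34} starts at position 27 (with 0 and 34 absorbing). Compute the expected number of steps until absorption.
E[τ | X_0 = 27] = 189

Let v_k = E[τ | X_0 = k]. Boundary: v_0 = v_34 = 0. Recurrence: v_k = 1 + (v_{k-1} + v_{k+1})/2 for 1 ≤ k ≤ 33. The particular solution to v_k − (v_{k-1} + v_{k+1})/2 = 1 is v_k = −k^2. Adding homogeneous solution A + B k and matching boundaries gives v_k = k (34 − k). Substituting k = 27: v_27 = 27 · 7 = 189.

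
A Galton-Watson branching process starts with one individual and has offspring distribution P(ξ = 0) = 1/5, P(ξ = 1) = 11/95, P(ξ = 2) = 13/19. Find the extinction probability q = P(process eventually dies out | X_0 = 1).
q = 19/65

The pgf is f(s) = 1/5 + 11/95·s + 13/19·s². The extinction probability q is the smallest fixed point of f in [0, 1]. Setting s = f(s):
  13/19·s² + (11/95 − 1)·s + 1/5 = 0
  13/19·s² − (1/5 + 13/19)·s + 1/5 = 0
which factors as (s − 1)·(13/19·s − 1/5) = 0, giving roots s = 1 and s = (1/5)/(13/19) = 19/65.
Mean offspring μ = 11/95 + 2·13/19 = 141/95 > 1 (supercritical), so q < 1. The extinction probability is the smaller root: q = (1/5)/(13/19) = 19/65.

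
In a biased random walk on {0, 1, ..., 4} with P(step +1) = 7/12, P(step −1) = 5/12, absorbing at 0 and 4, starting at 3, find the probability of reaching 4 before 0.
P(hit 4 before 0) = (1 − (5/7)^3) / (1 − (5/7)^4) = 763/888

Let u_k denote P(reach 4 before 0 | start at k). Boundary: u_0 = 0, u_4 = 1. Recurrence: u_k = 7/12·u_{k+1} + 5/12·u_{k-1} for 1 ≤ k ≤ 3. Try u_k = A + B·r^k with r = q/p = (5/12)/(7/12) = 5/7. Substitution satisfies the recurrence; boundary conditions give:
  u_k = (1 − r^k) / (1 − r^N) = (1 − (5/7)^3) / (1 − (5/7)^4) = 763/888.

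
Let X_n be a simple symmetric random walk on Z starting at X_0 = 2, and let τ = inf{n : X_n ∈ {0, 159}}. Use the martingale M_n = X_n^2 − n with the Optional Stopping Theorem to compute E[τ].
E[τ] = 314

M_n = X_n^2 − n is a martingale (since E[X_{n+1}^2 | F_n] = X_n^2 + 1). By OST (τ has finite mean in a bounded region), E[M_τ] = E[M_0] = X_0^2 − 0 = 2^2 = 4. Also E[M_τ] = E[X_τ^2] − E[τ]. The walk exits at 0 or 159, with P(hit 159 first) = 2/159, so E[X_τ^2] = 159^2 · 2/159 + 0 = 318. Thus E[τ] = E[X_τ^2] − E[M_τ] = 318 − 4 = 314 = 2(159 − 2) = 314.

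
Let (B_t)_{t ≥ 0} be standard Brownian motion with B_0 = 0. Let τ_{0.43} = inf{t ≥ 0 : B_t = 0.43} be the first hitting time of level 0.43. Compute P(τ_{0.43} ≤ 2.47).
P(τ_{0.43} ≤ 2.47) = 2(1 − Φ(0.43/√2.47)) = 2(1 − Φ(0.2736)) ≈ 0.7844

By the reflection principle for standard BM, P(τ_b ≤ t) = 2 · P(B_t ≥ b). Since B_t ~ N(0, t), P(B_t ≥ 0.43) = 1 − Φ(0.43/√t) = 1 − Φ(0.43/√2.47) = 1 − Φ(0.2736) ≈ 0.39220. Doubling: P(τ_{0.43} ≤ 2.47) ≈ 2 · 0.39220 = 0.78440 ≈ 0.7844.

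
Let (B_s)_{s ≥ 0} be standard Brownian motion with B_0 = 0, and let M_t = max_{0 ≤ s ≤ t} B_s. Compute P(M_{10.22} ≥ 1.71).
P(M_{10.22} ≥ 1.71) = 2·P(B_{10.22} ≥ 1.71) = 2(1 − Φ(1.71/√10.22)) ≈ 0.5927

By the reflection principle for Brownian motion, P(M_t ≥ a) = 2 · P(B_t ≥ a) for a ≥ 0. Since B_t ~ N(0, t), P(B_t ≥ 1.71) = 1 − Φ(1.71/√t) = 1 − Φ(1.71/√10.22) = 1 − Φ(0.5349). So
  P(M_{10.22} ≥ 1.71) = 2(1 − Φ(0.5349)) ≈ 0.5927.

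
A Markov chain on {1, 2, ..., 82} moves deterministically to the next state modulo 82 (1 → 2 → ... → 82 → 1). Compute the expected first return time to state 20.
E[T_20 | X_0 = 20] = 82

The chain cycles deterministically, so starting at state 20 it returns in exactly 82 steps. Equivalently, the stationary distribution is uniform π_j = 1/82 for every state j, so by Kac's formula E[T_20] = 1/π_20 = 82.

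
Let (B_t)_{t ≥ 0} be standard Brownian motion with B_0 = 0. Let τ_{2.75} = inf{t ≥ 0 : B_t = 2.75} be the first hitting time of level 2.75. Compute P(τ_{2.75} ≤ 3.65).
P(τ_{2.75} ≤ 3.65) = 2(1 − Φ(2.75/√3.65)) = 2(1 − Φ(1.4394)) ≈ 0.1500

By the reflection principle for standard BM, P(τ_b ≤ t) = 2 · P(B_t ≥ b). Since B_t ~ N(0, t), P(B_t ≥ 2.75) = 1 − Φ(2.75/√t) = 1 − Φ(2.75/√3.65) = 1 − Φ(1.4394) ≈ 0.07502. Doubling: P(τ_{2.75} ≤ 3.65) ≈ 2 · 0.07502 = 0.15004 ≈ 0.1500.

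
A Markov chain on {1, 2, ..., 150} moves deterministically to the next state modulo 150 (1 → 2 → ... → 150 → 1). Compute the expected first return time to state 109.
E[T_109 | X_0 = 109] = 150

The chain cycles deterministically, so starting at state 109 it returns in exactly 150 steps. Equivalently, the stationary distribution is uniform π_j = 1/150 for every state j, so by Kac's formula E[T_109] = 1/π_109 = 150.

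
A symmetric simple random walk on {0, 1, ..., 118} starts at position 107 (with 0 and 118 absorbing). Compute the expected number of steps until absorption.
E[τ | X_0 = 107] = 1177

Let v_k = E[τ | X_0 = k]. Boundary: v_0 = v_118 = 0. Recurrence: v_k = 1 + (v_{k-1} + v_{k+1})/2 for 1 ≤ k ≤ 117. The particular solution to v_k − (v_{k-1} + v_{k+1})/2 = 1 is v_k = −k^2. Adding homogeneous solution A + B k and matching boundaries gives v_k = k (118 − k). Substituting k = 107: v_107 = 107 · 11 = 1177.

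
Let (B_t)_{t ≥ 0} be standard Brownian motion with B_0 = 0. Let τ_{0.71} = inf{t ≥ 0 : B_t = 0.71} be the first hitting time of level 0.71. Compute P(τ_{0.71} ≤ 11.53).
P(τ_{0.71} ≤ 11.53) = 2(1 − Φ(0.71/√11.53)) = 2(1 − Φ(0.2091)) ≈ 0.8344

By the reflection principle for standard BM, P(τ_b ≤ t) = 2 · P(B_t ≥ b). Since B_t ~ N(0, t), P(B_t ≥ 0.71) = 1 − Φ(0.71/√t) = 1 − Φ(0.71/√11.53) = 1 − Φ(0.2091) ≈ 0.41719. Doubling: P(τ_{0.71} ≤ 11.53) ≈ 2 · 0.41719 = 0.83438 ≈ 0.8344.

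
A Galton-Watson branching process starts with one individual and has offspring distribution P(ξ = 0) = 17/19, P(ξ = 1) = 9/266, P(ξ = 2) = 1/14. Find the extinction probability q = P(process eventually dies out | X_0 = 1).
q = 1

Mean offspring μ = 0·17/19 + 1·9/266 + 2·1/14 = 47/266 ≤ 1. For μ ≤ 1 with offspring not concentrated at 1, the Galton-Watson process goes extinct almost surely, so q = 1.
(Algebraic check: The pgf is f(s) = 17/19 + 9/266·s + 1/14·s². The extinction probability q is the smallest fixed point of f in [0, 1]. Setting s = f(s):
  1/14·s² + (9/266 − 1)·s + 17/19 = 0
  1/14·s² − (17/19 + 1/14)·s + 17/19 = 0
which factors as (s − 1)·(1/14·s − 17/19) = 0, giving roots s = 1 and s = (17/19)/(1/14) = 238/19. Since 238/19 ≥ 1, the smallest root in [0, 1] is s = 1.)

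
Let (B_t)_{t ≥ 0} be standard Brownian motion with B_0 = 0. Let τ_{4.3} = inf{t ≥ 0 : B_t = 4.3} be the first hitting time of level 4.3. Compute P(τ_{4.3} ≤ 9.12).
P(τ_{4.3} ≤ 9.12) = 2(1 − Φ(4.3/√9.12)) = 2(1 − Φ(1.4239)) ≈ 0.1545

By the reflection principle for standard BM, P(τ_b ≤ t) = 2 · P(B_t ≥ b). Since B_t ~ N(0, t), P(B_t ≥ 4.3) = 1 − Φ(4.3/√t) = 1 − Φ(4.3/√9.12) = 1 − Φ(1.4239) ≈ 0.07724. Doubling: P(τ_{4.3} ≤ 9.12) ≈ 2 · 0.07724 = 0.15448 ≈ 0.1545.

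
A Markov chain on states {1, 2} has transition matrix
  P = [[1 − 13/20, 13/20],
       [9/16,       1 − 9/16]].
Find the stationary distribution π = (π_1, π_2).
π_1 = 45/97, π_2 = 52/97

Solve πP = π with π_1 + π_2 = 1. From πP = π: π_1 · (1 − 13/20) + π_2 · 9/16 = π_1 ⇒ π_2 · 9/16 = π_1 · 13/20 ⇒ π_2/π_1 = (13/20)/(9/16) = 52/45. Together with π_1 + π_2 = 1:
  π_1 = (9/16)/(13/20 + 9/16) = (9/16)/(97/80) = 45/97,
  π_2 = (13/20)/(13/20 + 9/16) = (13/20)/(97/80) = 52/97.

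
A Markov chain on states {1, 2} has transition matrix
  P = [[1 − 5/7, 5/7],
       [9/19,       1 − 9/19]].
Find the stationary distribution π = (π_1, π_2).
π_1 = 63/158, π_2 = 95/158

Solve πP = π with π_1 + π_2 = 1. From πP = π: π_1 · (1 − 5/7) + π_2 · 9/19 = π_1 ⇒ π_2 · 9/19 = π_1 · 5/7 ⇒ π_2/π_1 = (5/7)/(9/19) = 95/63. Together with π_1 + π_2 = 1:
  π_1 = (9/19)/(5/7 + 9/19) = (9/19)/(158/133) = 63/158,
  π_2 = (5/7)/(5/7 + 9/19) = (5/7)/(158/133) = 95/158.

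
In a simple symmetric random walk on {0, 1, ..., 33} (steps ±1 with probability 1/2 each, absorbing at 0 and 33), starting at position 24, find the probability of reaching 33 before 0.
P(hit 33 before 0) = 24/33 = 8/11

Let u_k = P(hit 33 before 0 | start at k). Then u_0 = 0, u_33 = 1, and u_k = u_{k-1}/2 + u_{k+1}/2 for 1 ≤ k ≤ 32. This harmonic recurrence is solved by u_k = k/33, giving u_24 = 24/33 = 8/11.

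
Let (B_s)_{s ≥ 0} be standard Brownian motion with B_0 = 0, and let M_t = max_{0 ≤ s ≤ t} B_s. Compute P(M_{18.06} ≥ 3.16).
P(M_{18.06} ≥ 3.16) = 2·P(B_{18.06} ≥ 3.16) = 2(1 − Φ(3.16/√18.06)) ≈ 0.4571

By the reflection principle for Brownian motion, P(M_t ≥ a) = 2 · P(B_t ≥ a) for a ≥ 0. Since B_t ~ N(0, t), P(B_t ≥ 3.16) = 1 − Φ(3.16/√t) = 1 − Φ(3.16/√18.06) = 1 − Φ(0.7436). So
  P(M_{18.06} ≥ 3.16) = 2(1 − Φ(0.7436)) ≈ 0.4571.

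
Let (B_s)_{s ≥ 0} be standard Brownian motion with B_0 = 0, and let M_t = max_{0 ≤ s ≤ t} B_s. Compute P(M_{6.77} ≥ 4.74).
P(M_{6.77} ≥ 4.74) = 2·P(B_{6.77} ≥ 4.74) = 2(1 − Φ(4.74/√6.77)) ≈ 0.0685

By the reflection principle for Brownian motion, P(M_t ≥ a) = 2 · P(B_t ≥ a) for a ≥ 0. Since B_t ~ N(0, t), P(B_t ≥ 4.74) = 1 − Φ(4.74/√t) = 1 − Φ(4.74/√6.77) = 1 − Φ(1.8217). So
  P(M_{6.77} ≥ 4.74) = 2(1 − Φ(1.8217)) ≈ 0.0685.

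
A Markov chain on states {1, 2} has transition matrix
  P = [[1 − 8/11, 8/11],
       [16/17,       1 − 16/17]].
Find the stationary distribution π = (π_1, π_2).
π_1 = 22/39, π_2 = 17/39

Solve πP = π with π_1 + π_2 = 1. From πP = π: π_1 · (1 − 8/11) + π_2 · 16/17 = π_1 ⇒ π_2 · 16/17 = π_1 · 8/11 ⇒ π_2/π_1 = (8/11)/(16/17) = 17/22. Together with π_1 + π_2 = 1:
  π_1 = (16/17)/(8/11 + 16/17) = (16/17)/(312/187) = 22/39,
  π_2 = (8/11)/(8/11 + 16/17) = (8/11)/(312/187) = 17/39.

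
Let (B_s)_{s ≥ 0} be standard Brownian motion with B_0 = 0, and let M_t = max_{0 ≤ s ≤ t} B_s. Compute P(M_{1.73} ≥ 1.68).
P(M_{1.73} ≥ 1.68) = 2·P(B_{1.73} ≥ 1.68) = 2(1 − Φ(1.68/√1.73)) ≈ 0.2015

By the reflection principle for Brownian motion, P(M_t ≥ a) = 2 · P(B_t ≥ a) for a ≥ 0. Since B_t ~ N(0, t), P(B_t ≥ 1.68) = 1 − Φ(1.68/√t) = 1 − Φ(1.68/√1.73) = 1 − Φ(1.2773). So
  P(M_{1.73} ≥ 1.68) = 2(1 − Φ(1.2773)) ≈ 0.2015.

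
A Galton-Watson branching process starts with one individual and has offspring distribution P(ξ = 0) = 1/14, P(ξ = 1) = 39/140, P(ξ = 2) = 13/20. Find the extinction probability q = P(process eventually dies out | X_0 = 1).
q = 10/91

The pgf is f(s) = 1/14 + 39/140·s + 13/20·s². The extinction probability q is the smallest fixed point of f in [0, 1]. Setting s = f(s):
  13/20·s² + (39/140 − 1)·s + 1/14 = 0
  13/20·s² − (1/14 + 13/20)·s + 1/14 = 0
which factors as (s − 1)·(13/20·s − 1/14) = 0, giving roots s = 1 and s = (1/14)/(13/20) = 10/91.
Mean offspring μ = 39/140 + 2·13/20 = 221/140 > 1 (supercritical), so q < 1. The extinction probability is the smaller root: q = (1/14)/(13/20) = 10/91.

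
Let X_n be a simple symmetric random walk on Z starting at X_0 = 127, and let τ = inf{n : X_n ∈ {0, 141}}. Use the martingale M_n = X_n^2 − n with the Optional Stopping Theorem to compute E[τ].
E[τ] = 1778

M_n = X_n^2 − n is a martingale (since E[X_{n+1}^2 | F_n] = X_n^2 + 1). By OST (τ has finite mean in a bounded region), E[M_τ] = E[M_0] = X_0^2 − 0 = 127^2 = 16129. Also E[M_τ] = E[X_τ^2] − E[τ]. The walk exits at 0 or 141, with P(hit 141 first) = 127/141, so E[X_τ^2] = 141^2 · 127/141 + 0 = 17907. Thus E[τ] = E[X_τ^2] − E[M_τ] = 17907 − 16129 = 1778 = 127(141 − 127) = 1778.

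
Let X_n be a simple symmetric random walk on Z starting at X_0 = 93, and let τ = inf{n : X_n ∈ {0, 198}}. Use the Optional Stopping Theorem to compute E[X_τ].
E[X_τ] = 93

X_n is a martingale and τ is a bounded-mean stopping time (indeed τ is finite a.s. with bounded expectation since the walk is in a bounded region). By the OST, E[X_τ] = E[X_0] = 93. Equivalently: E[X_τ] = 198 · P(hit 198 first) + 0 · P(hit 0 first) = 198 · (93/198) = 93.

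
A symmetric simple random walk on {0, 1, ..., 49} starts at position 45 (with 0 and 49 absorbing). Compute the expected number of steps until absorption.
E[τ | X_0 = 45] = 180

Let v_k = E[τ | X_0 = k]. Boundary: v_0 = v_49 = 0. Recurrence: v_k = 1 + (v_{k-1} + v_{k+1})/2 for 1 ≤ k ≤ 48. The particular solution to v_k − (v_{k-1} + v_{k+1})/2 = 1 is v_k = −k^2. Adding homogeneous solution A + B k and matching boundaries gives v_k = k (49 − k). Substituting k = 45: v_45 = 45 · 4 = 180.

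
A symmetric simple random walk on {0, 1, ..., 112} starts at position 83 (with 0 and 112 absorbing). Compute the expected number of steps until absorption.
E[τ | X_0 = 83] = 2407

Let v_k = E[τ | X_0 = k]. Boundary: v_0 = v_112 = 0. Recurrence: v_k = 1 + (v_{k-1} + v_{k+1})/2 for 1 ≤ k ≤ 111. The particular solution to v_k − (v_{k-1} + v_{k+1})/2 = 1 is v_k = −k^2. Adding homogeneous solution A + B k and matching boundaries gives v_k = k (112 − k). Substituting k = 83: v_83 = 83 · 29 = 2407.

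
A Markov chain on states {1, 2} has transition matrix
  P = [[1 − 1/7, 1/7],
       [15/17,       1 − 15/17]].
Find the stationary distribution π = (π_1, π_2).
π_1 = 105/122, π_2 = 17/122

Solve πP = π with π_1 + π_2 = 1. From πP = π: π_1 · (1 − 1/7) + π_2 · 15/17 = π_1 ⇒ π_2 · 15/17 = π_1 · 1/7 ⇒ π_2/π_1 = (1/7)/(15/17) = 17/105. Together with π_1 + π_2 = 1:
  π_1 = (15/17)/(1/7 + 15/17) = (15/17)/(122/119) = 105/122,
  π_2 = (1/7)/(1/7 + 15/17) = (1/7)/(122/119) = 17/122.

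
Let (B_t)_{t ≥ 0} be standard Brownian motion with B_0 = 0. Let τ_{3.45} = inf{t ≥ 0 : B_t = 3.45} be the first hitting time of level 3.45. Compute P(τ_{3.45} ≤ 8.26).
P(τ_{3.45} ≤ 8.26) = 2(1 − Φ(3.45/√8.26)) = 2(1 − Φ(1.2004)) ≈ 0.2300

By the reflection principle for standard BM, P(τ_b ≤ t) = 2 · P(B_t ≥ b). Since B_t ~ N(0, t), P(B_t ≥ 3.45) = 1 − Φ(3.45/√t) = 1 − Φ(3.45/√8.26) = 1 − Φ(1.2004) ≈ 0.11499. Doubling: P(τ_{3.45} ≤ 8.26) ≈ 2 · 0.11499 = 0.22998 ≈ 0.2300.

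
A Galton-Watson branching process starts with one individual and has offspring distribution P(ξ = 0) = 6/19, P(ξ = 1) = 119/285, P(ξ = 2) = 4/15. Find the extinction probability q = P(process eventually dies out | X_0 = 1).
q = 1

Mean offspring μ = 0·6/19 + 1·119/285 + 2·4/15 = 271/285 ≤ 1. For μ ≤ 1 with offspring not concentrated at 1, the Galton-Watson process goes extinct almost surely, so q = 1.
(Algebraic check: The pgf is f(s) = 6/19 + 119/285·s + 4/15·s². The extinction probability q is the smallest fixed point of f in [0, 1]. Setting s = f(s):
  4/15·s² + (119/285 − 1)·s + 6/19 = 0
  4/15·s² − (6/19 + 4/15)·s + 6/19 = 0
which factors as (s − 1)·(4/15·s − 6/19) = 0, giving roots s = 1 and s = (6/19)/(4/15) = 45/38. Since 45/38 ≥ 1, the smallest root in [0, 1] is s = 1.)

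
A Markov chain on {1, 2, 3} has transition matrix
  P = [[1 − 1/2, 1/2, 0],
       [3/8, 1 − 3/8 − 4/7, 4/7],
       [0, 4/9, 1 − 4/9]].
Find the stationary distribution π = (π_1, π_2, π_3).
π = (21/85, 28/85, 36/85)

This is a birth-death chain on three states, which satisfies detailed balance: π_1 · P_{12} = π_2 · P_{21} and π_2 · P_{23} = π_3 · P_{32}.
From π_1 · 1/2 = π_2 · 3/8: π_2/π_1 = (1/2)/(3/8) = 4/3.
From π_2 · 4/7 = π_3 · 4/9: π_3/π_2 = (4/7)/(4/9) = 9/7.
Take π_1 proportional to 1; then unnormalized π = (1, 4/3, 12/7). Normalize by dividing by the sum 85/21:
  π = (21/85, 28/85, 36/85).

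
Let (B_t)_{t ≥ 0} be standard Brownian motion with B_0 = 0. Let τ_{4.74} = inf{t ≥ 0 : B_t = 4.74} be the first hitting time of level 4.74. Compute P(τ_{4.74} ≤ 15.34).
P(τ_{4.74} ≤ 15.34) = 2(1 − Φ(4.74/√15.34)) = 2(1 − Φ(1.2102)) ≈ 0.2262

By the reflection principle for standard BM, P(τ_b ≤ t) = 2 · P(B_t ≥ b). Since B_t ~ N(0, t), P(B_t ≥ 4.74) = 1 − Φ(4.74/√t) = 1 − Φ(4.74/√15.34) = 1 − Φ(1.2102) ≈ 0.11310. Doubling: P(τ_{4.74} ≤ 15.34) ≈ 2 · 0.11310 = 0.22620 ≈ 0.2262.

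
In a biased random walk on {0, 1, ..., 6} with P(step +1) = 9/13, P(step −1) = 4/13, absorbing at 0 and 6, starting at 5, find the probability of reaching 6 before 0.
P(hit 6 before 0) = (1 − (4/9)^5) / (1 − (4/9)^6) = 104445/105469

Let u_k denote P(reach 6 before 0 | start at k). Boundary: u_0 = 0, u_6 = 1. Recurrence: u_k = 9/13·u_{k+1} + 4/13·u_{k-1} for 1 ≤ k ≤ 5. Try u_k = A + B·r^k with r = q/p = (4/13)/(9/13) = 4/9. Substitution satisfies the recurrence; boundary conditions give:
  u_k = (1 − r^k) / (1 − r^N) = (1 − (4/9)^5) / (1 − (4/9)^6) = 104445/105469.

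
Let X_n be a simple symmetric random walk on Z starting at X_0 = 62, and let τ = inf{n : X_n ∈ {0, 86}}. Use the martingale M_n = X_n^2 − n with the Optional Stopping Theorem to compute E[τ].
E[τ] = 1488

M_n = X_n^2 − n is a martingale (since E[X_{n+1}^2 | F_n] = X_n^2 + 1). By OST (τ has finite mean in a bounded region), E[M_τ] = E[M_0] = X_0^2 − 0 = 62^2 = 3844. Also E[M_τ] = E[X_τ^2] − E[τ]. The walk exits at 0 or 86, with P(hit 86 first) = 62/86, so E[X_τ^2] = 86^2 · 62/86 + 0 = 5332. Thus E[τ] = E[X_τ^2] − E[M_τ] = 5332 − 3844 = 1488 = 62(86 − 62) = 1488.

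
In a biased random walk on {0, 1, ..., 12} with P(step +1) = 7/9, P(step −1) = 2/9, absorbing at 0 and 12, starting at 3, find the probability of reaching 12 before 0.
P(hit 12 before 0) = (1 − (2/7)^3) / (1 − (2/7)^12) = 40353607/41317263

Let u_k denote P(reach 12 before 0 | start at k). Boundary: u_0 = 0, u_12 = 1. Recurrence: u_k = 7/9·u_{k+1} + 2/9·u_{k-1} for 1 ≤ k ≤ 11. Try u_k = A + B·r^k with r = q/p = (2/9)/(7/9) = 2/7. Substitution satisfies the recurrence; boundary conditions give:
  u_k = (1 − r^k) / (1 − r^N) = (1 − (2/7)^3) / (1 − (2/7)^12) = 40353607/41317263.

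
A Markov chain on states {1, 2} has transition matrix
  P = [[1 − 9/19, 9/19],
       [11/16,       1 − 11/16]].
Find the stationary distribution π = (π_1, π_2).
π_1 = 209/353, π_2 = 144/353

Solve πP = π with π_1 + π_2 = 1. From πP = π: π_1 · (1 − 9/19) + π_2 · 11/16 = π_1 ⇒ π_2 · 11/16 = π_1 · 9/19 ⇒ π_2/π_1 = (9/19)/(11/16) = 144/209. Together with π_1 + π_2 = 1:
  π_1 = (11/16)/(9/19 + 11/16) = (11/16)/(353/304) = 209/353,
  π_2 = (9/19)/(9/19 + 11/16) = (9/19)/(353/304) = 144/353.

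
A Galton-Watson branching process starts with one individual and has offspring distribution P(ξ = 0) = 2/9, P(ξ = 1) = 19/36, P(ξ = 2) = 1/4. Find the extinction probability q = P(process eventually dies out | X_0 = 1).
q = 8/9

The pgf is f(s) = 2/9 + 19/36·s + 1/4·s². The extinction probability q is the smallest fixed point of f in [0, 1]. Setting s = f(s):
  1/4·s² + (19/36 − 1)·s + 2/9 = 0
  1/4·s² − (2/9 + 1/4)·s + 2/9 = 0
which factors as (s − 1)·(1/4·s − 2/9) = 0, giving roots s = 1 and s = (2/9)/(1/4) = 8/9.
Mean offspring μ = 19/36 + 2·1/4 = 37/36 > 1 (supercritical), so q < 1. The extinction probability is the smaller root: q = (2/9)/(1/4) = 8/9.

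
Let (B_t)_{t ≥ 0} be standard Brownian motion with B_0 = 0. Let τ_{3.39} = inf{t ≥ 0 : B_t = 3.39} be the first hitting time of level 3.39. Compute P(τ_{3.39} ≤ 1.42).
P(τ_{3.39} ≤ 1.42) = 2(1 − Φ(3.39/√1.42)) = 2(1 − Φ(2.8448)) ≈ 0.0044

By the reflection principle for standard BM, P(τ_b ≤ t) = 2 · P(B_t ≥ b). Since B_t ~ N(0, t), P(B_t ≥ 3.39) = 1 − Φ(3.39/√t) = 1 − Φ(3.39/√1.42) = 1 − Φ(2.8448) ≈ 0.00222. Doubling: P(τ_{3.39} ≤ 1.42) ≈ 2 · 0.00222 = 0.00444 ≈ 0.0044.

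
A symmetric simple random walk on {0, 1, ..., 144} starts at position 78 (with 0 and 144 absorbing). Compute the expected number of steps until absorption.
E[τ | X_0 = 78] = 5148

Let v_k = E[τ | X_0 = k]. Boundary: v_0 = v_144 = 0. Recurrence: v_k = 1 + (v_{k-1} + v_{k+1})/2 for 1 ≤ k ≤ 143. The particular solution to v_k − (v_{k-1} + v_{k+1})/2 = 1 is v_k = −k^2. Adding homogeneous solution A + B k and matching boundaries gives v_k = k (144 − k). Substituting k = 78: v_78 = 78 · 66 = 5148.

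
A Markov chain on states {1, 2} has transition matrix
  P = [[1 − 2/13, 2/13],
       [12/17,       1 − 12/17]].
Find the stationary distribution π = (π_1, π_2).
π_1 = 78/95, π_2 = 17/95

Solve πP = π with π_1 + π_2 = 1. From πP = π: π_1 · (1 − 2/13) + π_2 · 12/17 = π_1 ⇒ π_2 · 12/17 = π_1 · 2/13 ⇒ π_2/π_1 = (2/13)/(12/17) = 17/78. Together with π_1 + π_2 = 1:
  π_1 = (12/17)/(2/13 + 12/17) = (12/17)/(190/221) = 78/95,
  π_2 = (2/13)/(2/13 + 12/17) = (2/13)/(190/221) = 17/95.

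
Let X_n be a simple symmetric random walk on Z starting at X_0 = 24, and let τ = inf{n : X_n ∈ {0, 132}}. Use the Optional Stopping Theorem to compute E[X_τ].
E[X_τ] = 24

X_n is a martingale and τ is a bounded-mean stopping time (indeed τ is finite a.s. with bounded expectation since the walk is in a bounded region). By the OST, E[X_τ] = E[X_0] = 24. Equivalently: E[X_τ] = 132 · P(hit 132 first) + 0 · P(hit 0 first) = 132 · (24/132) = 24.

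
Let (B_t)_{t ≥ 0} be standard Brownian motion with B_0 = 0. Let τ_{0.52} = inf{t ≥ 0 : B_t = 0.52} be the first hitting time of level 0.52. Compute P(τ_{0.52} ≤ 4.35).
P(τ_{0.52} ≤ 4.35) = 2(1 − Φ(0.52/√4.35)) = 2(1 − Φ(0.2493)) ≈ 0.8031

By the reflection principle for standard BM, P(τ_b ≤ t) = 2 · P(B_t ≥ b). Since B_t ~ N(0, t), P(B_t ≥ 0.52) = 1 − Φ(0.52/√t) = 1 − Φ(0.52/√4.35) = 1 − Φ(0.2493) ≈ 0.40156. Doubling: P(τ_{0.52} ≤ 4.35) ≈ 2 · 0.40156 = 0.80312 ≈ 0.8031.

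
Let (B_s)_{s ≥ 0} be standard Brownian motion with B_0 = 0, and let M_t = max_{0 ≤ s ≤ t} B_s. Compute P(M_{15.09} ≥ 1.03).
P(M_{15.09} ≥ 1.03) = 2·P(B_{15.09} ≥ 1.03) = 2(1 − Φ(1.03/√15.09)) ≈ 0.7909

By the reflection principle for Brownian motion, P(M_t ≥ a) = 2 · P(B_t ≥ a) for a ≥ 0. Since B_t ~ N(0, t), P(B_t ≥ 1.03) = 1 − Φ(1.03/√t) = 1 − Φ(1.03/√15.09) = 1 − Φ(0.2652). So
  P(M_{15.09} ≥ 1.03) = 2(1 − Φ(0.2652)) ≈ 0.7909.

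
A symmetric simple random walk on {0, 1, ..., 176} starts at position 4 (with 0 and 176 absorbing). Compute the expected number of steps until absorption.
E[τ | X_0 = 4] = 688

Let v_k = E[τ | X_0 = k]. Boundary: v_0 = v_176 = 0. Recurrence: v_k = 1 + (v_{k-1} + v_{k+1})/2 for 1 ≤ k ≤ 175. The particular solution to v_k − (v_{k-1} + v_{k+1})/2 = 1 is v_k = −k^2. Adding homogeneous solution A + B k and matching boundaries gives v_k = k (176 − k). Substituting k = 4: v_4 = 4 · 172 = 688.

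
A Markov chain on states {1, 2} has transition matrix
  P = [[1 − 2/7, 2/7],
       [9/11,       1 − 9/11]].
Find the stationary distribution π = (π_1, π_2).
π_1 = 63/85, π_2 = 22/85

Solve πP = π with π_1 + π_2 = 1. From πP = π: π_1 · (1 − 2/7) + π_2 · 9/11 = π_1 ⇒ π_2 · 9/11 = π_1 · 2/7 ⇒ π_2/π_1 = (2/7)/(9/11) = 22/63. Together with π_1 + π_2 = 1:
  π_1 = (9/11)/(2/7 + 9/11) = (9/11)/(85/77) = 63/85,
  π_2 = (2/7)/(2/7 + 9/11) = (2/7)/(85/77) = 22/85.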